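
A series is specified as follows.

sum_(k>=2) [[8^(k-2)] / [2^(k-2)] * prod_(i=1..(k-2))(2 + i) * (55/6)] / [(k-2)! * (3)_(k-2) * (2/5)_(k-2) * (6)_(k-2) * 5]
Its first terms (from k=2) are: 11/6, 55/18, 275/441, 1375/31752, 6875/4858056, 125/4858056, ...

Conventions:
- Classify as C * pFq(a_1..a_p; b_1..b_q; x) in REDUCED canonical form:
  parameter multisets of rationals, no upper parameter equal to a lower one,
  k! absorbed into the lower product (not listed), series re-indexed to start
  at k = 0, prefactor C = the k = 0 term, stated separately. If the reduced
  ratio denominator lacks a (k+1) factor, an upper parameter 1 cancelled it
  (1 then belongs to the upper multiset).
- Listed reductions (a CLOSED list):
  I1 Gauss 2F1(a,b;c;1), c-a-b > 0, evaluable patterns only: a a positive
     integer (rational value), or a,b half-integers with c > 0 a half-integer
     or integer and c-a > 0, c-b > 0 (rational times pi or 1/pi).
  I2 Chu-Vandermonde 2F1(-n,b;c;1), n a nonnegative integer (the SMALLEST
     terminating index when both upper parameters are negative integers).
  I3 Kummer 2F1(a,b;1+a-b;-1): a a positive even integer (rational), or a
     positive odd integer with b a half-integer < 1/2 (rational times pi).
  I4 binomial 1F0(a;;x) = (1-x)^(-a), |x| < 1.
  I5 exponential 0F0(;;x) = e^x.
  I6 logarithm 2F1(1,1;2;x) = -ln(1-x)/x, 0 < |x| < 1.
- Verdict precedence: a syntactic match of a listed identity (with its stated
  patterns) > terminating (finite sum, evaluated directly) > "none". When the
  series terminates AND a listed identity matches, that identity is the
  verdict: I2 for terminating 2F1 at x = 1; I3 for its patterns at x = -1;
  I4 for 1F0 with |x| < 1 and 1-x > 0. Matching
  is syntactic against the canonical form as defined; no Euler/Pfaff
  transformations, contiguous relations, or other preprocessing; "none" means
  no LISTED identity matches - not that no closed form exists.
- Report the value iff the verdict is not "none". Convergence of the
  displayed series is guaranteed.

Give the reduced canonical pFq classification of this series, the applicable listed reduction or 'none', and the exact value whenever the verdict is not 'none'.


x = 4 here; the reduced form reads 0F2, upper {-}, lower {2/5, 6}, C = 11/6. Verdict: none. A 0F2 with upper {-} fits none of I1-I6 at x = 4; the sum runs forever.

Key step: t_0 = 11/6 here, and the constant factors (C = 11/6) combine into one prefactor.
Consecutive-term ratio: r(k) = 4 * 1 / [(k+2/5) (k+6) (k+1)] - rational in k, leading ratio 4; with t_0 = 11/6, classification follows.


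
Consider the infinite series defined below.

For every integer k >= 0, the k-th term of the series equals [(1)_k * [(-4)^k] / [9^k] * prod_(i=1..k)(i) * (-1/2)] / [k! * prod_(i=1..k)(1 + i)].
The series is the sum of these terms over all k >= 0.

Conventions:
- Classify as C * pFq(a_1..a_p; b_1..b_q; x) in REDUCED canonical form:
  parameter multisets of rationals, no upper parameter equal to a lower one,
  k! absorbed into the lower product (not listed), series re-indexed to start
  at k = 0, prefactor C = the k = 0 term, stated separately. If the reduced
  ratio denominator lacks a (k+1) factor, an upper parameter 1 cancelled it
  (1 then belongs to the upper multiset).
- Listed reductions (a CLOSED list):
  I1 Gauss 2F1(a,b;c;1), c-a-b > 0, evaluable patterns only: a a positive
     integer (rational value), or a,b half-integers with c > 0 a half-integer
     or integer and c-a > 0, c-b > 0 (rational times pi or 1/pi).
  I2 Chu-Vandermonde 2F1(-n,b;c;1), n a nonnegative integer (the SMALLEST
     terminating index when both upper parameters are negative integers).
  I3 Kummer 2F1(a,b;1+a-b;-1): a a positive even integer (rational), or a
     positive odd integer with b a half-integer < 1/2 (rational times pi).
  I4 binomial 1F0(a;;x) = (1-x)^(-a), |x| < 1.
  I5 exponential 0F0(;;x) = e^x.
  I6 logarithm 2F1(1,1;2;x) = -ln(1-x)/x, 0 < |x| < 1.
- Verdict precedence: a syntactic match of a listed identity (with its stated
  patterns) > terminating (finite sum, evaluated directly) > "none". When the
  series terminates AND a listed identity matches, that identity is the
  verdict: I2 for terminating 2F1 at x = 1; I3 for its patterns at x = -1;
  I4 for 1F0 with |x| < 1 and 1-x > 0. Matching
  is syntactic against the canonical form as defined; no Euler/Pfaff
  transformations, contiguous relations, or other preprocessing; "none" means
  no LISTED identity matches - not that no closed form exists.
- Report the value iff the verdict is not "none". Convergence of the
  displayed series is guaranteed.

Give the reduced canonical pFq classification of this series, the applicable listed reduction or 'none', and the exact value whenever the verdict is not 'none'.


Reduced: x = -4/9, 2F1, upper = {1, 1}, lower = {2}, C = -1/2. Verdict at x = -4/9: the I6 logarithm reduction matches (the logarithm: parameters (1,1;2), x = -4/9). Exact value: (-9/8) * ln(13/9).

Structural cue: x = (-4/9) and the lower running product (prefactor -1/2) is a rising factorial.
Ratio: r(k) = (-4/9) * (k+1) (k+1) / [(k+2) (k+1)] - rational in k. x = (-4/9); t_0 = -1/2; negate the roots.


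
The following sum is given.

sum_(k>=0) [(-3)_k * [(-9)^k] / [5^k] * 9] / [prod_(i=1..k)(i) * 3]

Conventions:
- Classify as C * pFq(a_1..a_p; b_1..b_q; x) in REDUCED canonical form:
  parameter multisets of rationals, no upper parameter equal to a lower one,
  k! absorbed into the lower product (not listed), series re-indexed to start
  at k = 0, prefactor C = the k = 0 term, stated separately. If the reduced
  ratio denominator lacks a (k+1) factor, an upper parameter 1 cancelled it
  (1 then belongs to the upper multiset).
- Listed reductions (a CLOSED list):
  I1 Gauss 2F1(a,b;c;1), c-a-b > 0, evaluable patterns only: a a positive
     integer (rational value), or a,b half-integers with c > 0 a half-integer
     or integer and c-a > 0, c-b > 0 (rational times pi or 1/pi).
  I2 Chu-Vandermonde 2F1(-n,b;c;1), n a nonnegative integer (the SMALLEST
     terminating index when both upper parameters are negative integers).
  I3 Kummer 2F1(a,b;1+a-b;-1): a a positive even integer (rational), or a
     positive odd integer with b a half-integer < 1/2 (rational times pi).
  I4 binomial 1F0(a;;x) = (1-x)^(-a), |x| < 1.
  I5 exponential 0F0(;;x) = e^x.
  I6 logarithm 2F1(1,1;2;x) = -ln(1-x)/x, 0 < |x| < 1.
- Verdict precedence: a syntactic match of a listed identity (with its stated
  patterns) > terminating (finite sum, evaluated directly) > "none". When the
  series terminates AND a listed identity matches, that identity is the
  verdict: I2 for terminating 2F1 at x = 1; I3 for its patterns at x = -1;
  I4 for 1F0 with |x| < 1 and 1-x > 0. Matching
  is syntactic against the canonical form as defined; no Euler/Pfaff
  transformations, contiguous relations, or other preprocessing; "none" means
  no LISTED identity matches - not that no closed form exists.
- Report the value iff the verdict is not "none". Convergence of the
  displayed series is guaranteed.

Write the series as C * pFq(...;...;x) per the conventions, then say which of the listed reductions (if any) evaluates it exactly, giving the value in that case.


With C = 3: the canonical form is 1F0(-3; -; -9/5). Verdict: terminating (-3 upstairs). 4 nonzero terms in all; added directly. Its exact value is 8232/125.

The tell: t_0 being 3, the product of the first k integers (C = 3) is k!.
Step ratio: r(k) = (-9/5) * (k-3) / [(k+1)] - poly over poly, x = (-9/5) from leading terms; C = 3 at k = 0.


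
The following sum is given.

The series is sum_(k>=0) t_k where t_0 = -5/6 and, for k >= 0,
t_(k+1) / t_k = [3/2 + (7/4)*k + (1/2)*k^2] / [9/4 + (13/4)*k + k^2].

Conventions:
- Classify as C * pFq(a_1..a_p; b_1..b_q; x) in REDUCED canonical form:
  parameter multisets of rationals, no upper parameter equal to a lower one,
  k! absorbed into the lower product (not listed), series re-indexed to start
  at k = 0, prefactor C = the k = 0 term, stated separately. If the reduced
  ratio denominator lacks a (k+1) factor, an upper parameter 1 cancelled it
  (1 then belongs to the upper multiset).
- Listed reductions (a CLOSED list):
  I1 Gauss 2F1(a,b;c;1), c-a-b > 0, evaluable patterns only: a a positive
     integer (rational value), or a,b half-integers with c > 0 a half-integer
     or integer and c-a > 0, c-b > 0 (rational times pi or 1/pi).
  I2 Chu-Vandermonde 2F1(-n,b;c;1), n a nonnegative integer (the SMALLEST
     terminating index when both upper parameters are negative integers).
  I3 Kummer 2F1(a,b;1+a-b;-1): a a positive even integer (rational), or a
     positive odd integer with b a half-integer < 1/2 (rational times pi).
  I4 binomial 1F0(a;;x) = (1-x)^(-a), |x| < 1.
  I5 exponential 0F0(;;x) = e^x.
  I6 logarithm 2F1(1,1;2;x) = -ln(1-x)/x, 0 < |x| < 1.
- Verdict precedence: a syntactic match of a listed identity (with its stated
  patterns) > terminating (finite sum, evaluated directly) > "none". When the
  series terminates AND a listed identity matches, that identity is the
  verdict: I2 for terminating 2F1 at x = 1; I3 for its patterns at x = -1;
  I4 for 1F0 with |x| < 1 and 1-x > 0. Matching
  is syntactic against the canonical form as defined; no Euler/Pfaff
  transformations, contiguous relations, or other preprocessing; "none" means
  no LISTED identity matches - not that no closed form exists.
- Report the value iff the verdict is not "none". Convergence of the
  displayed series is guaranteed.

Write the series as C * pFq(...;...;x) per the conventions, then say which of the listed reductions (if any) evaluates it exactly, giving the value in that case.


Key step: t_0 being -5/6, roots of the ratio polynomials (C = -5/6, x = 1/2) are the negated parameters.
Ratio: r(k) = (1/2) * (k+3/2) (k+2) / [(k+9/4) (k+1)] ; factor over Q: parameters, x = (1/2), and C = -5/6.

Prefactor -5/6, argument 1/2: 2F1 with upper {3/2, 2} over lower {9/4}. Verdict: none. A 2F1 with upper {3/2, 2} fits none of I1-I6 at x = 1/2; the sum runs forever.


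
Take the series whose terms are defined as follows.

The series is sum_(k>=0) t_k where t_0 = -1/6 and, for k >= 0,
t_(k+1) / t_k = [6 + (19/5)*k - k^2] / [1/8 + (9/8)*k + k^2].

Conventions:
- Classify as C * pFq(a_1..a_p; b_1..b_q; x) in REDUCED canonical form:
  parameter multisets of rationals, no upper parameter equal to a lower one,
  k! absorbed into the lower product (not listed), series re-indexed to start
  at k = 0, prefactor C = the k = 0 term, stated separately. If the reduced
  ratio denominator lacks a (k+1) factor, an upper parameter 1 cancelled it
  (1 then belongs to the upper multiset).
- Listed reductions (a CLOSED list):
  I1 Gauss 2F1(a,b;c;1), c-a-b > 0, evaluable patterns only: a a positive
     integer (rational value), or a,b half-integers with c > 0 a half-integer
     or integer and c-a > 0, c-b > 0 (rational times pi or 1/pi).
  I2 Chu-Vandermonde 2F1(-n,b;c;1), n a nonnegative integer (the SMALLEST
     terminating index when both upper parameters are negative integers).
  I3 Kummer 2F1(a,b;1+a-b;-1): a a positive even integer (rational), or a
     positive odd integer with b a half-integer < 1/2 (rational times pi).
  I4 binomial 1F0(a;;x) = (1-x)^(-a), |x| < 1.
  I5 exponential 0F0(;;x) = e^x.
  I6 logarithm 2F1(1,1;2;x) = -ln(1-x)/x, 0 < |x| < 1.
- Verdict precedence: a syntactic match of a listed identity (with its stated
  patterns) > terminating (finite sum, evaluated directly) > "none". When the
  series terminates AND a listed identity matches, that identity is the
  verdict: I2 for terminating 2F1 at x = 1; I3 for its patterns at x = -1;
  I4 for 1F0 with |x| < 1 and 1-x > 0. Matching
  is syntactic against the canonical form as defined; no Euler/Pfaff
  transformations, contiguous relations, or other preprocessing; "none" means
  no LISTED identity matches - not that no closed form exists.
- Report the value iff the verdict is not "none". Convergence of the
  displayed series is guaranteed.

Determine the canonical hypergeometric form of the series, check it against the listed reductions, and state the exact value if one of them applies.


The series (x = -1) is 2F1: upper {-5, 6/5}, lower {1/8}, prefactor -1/6. Verdict: terminating - upper -5 stops the sum at k = 5; the 6 terms are added exactly. Sum: -3017416007/23906250.

Key step: with t_0 = -1/6, roots of the ratio polynomials (C = -1/6, x = -1) are the negated parameters.
Step ratio: r(k) = (-1) * (k-5) (k+6/5) / [(k+1/8) (k+1)] - rational; roots negated = parameters, x = (-1), C = -1/6.


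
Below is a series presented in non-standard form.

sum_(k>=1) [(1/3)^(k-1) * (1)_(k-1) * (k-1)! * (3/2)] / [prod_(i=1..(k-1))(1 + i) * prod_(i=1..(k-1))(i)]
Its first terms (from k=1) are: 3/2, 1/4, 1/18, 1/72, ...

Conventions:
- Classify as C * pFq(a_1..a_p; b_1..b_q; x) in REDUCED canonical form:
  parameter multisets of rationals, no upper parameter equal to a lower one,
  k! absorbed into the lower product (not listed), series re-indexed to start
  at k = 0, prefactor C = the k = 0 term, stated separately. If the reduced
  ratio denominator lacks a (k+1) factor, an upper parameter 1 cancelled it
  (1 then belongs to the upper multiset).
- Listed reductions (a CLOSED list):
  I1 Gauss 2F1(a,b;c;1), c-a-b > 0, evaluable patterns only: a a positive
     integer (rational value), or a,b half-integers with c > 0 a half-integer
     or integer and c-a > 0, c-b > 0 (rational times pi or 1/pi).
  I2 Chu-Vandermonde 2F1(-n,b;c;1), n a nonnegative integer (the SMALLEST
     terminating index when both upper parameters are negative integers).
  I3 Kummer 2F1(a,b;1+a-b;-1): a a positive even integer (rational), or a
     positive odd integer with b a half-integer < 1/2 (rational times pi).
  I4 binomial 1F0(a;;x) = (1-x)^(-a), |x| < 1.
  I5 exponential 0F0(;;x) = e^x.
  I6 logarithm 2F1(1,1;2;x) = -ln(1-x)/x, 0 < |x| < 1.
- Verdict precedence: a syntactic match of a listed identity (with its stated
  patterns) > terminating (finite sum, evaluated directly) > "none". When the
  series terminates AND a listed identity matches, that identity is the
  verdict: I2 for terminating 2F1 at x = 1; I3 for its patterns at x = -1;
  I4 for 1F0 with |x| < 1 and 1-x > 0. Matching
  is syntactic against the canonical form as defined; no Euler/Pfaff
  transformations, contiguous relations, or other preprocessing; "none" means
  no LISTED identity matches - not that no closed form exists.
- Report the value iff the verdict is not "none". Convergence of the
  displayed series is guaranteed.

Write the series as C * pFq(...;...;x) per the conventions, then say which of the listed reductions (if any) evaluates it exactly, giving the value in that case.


With C = 3/2: the canonical form is 2F1(1, 1; 2; 1/3). Verdict: the logarithmic series (I6) fires (the logarithm: parameters (1,1;2), x = 1/3). Value: (-9/2) * ln(2/3).

Key observation: from the first term 3/2: the lower running product (C = 3/2) is a rising factorial.
Adjacent-term ratio: r(k) = (1/3) * (k+1) (k+1) / [(k+2) (k+1)] - rational; roots negated = parameters, x = (1/3), C = 3/2.


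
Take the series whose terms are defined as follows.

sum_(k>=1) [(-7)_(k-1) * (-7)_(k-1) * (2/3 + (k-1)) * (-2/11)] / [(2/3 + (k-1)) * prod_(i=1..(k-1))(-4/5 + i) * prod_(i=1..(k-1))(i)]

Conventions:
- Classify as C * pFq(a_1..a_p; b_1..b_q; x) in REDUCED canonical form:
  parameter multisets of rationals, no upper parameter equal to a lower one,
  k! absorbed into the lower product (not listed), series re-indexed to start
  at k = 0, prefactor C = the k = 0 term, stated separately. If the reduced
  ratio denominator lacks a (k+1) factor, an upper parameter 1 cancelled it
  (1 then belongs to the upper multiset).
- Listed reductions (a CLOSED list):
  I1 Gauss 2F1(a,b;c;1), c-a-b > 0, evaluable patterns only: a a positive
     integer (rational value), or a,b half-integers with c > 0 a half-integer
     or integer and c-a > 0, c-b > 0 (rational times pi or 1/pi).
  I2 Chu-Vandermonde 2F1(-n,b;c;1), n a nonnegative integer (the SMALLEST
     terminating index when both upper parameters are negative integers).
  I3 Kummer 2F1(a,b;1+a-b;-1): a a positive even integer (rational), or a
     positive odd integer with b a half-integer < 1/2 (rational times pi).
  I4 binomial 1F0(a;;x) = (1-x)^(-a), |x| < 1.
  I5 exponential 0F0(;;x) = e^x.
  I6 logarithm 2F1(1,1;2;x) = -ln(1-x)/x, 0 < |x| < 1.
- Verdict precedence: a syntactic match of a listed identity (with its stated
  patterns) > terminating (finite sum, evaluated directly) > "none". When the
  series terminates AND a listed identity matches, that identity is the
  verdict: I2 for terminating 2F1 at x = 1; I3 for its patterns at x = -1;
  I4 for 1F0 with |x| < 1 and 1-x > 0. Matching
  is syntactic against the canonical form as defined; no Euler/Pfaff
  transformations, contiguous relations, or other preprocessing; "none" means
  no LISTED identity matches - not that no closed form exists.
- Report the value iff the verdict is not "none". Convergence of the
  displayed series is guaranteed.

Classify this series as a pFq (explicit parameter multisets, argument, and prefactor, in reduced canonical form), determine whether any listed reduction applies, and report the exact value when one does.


At argument 1: a 2F1 with upper {-7, -7}, lower {1/5}, scaled by C = -2/11. Verdict (x = 1): Chu-Vandermonde (I2) applies (terminating 2F1 at x = 1 with n = 7, b = -7, c = 1/5). Hence: -35204076/4433.

The tell: t_0 being -2/11, the lower running product (C = -2/11, x = 1) is a rising factorial.
Ratio: r(k) = 1 * (k-7) (k-7) / [(k+1/5) (k+1)] - rational; roots negated = parameters, x = 1, C = -2/11.


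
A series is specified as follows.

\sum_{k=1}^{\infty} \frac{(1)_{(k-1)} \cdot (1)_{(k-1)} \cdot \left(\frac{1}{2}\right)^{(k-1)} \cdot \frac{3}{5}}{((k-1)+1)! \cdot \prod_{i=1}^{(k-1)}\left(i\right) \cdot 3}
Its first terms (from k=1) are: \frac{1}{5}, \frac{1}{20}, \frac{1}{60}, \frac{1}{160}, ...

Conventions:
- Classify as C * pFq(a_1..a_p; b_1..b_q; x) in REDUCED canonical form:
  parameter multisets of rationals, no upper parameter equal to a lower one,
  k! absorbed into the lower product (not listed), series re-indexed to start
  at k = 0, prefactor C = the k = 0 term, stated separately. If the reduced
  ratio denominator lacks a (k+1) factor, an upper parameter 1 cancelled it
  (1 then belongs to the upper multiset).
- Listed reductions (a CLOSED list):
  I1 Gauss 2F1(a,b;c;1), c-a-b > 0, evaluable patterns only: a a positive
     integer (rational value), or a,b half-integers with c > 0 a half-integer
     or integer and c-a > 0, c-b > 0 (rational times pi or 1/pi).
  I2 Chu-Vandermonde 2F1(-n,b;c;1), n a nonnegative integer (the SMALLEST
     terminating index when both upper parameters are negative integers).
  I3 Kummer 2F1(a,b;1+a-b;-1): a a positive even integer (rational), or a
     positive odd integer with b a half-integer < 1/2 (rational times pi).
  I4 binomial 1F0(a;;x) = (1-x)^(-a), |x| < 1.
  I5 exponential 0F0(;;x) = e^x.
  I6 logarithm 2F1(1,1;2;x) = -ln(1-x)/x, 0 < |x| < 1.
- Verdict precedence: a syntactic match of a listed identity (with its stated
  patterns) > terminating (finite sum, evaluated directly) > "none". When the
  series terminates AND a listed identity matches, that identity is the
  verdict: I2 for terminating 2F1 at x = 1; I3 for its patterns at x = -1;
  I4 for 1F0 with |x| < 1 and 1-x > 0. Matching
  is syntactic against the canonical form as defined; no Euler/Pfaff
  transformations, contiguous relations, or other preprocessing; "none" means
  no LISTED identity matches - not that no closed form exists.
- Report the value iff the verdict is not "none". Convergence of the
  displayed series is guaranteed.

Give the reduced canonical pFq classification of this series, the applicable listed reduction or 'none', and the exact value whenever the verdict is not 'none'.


First insight: t_0 = \frac{1}{5} here, and the product of the first k integers (C = 1/5) is k!.
Term ratio: r(k) = \frac{1}{2} * (k+1) (k+1) / [(k+2) (k+1)] - poly over poly, x = \frac{1}{2} from leading terms; C = \frac{1}{5} at k = 0.

Classification (C = \frac{1}{5}): 2F1 with upper {1, 1}, lower {2}, argument x = \frac{1}{2}. Verdict (x = \frac{1}{2}): the I6 logarithm reduction applies (the logarithm: parameters (1,1;2), x = \frac{1}{2}). Hence: \left(-\frac{2}{5}\right) \cdot \ln\left(\frac{1}{2}\right).


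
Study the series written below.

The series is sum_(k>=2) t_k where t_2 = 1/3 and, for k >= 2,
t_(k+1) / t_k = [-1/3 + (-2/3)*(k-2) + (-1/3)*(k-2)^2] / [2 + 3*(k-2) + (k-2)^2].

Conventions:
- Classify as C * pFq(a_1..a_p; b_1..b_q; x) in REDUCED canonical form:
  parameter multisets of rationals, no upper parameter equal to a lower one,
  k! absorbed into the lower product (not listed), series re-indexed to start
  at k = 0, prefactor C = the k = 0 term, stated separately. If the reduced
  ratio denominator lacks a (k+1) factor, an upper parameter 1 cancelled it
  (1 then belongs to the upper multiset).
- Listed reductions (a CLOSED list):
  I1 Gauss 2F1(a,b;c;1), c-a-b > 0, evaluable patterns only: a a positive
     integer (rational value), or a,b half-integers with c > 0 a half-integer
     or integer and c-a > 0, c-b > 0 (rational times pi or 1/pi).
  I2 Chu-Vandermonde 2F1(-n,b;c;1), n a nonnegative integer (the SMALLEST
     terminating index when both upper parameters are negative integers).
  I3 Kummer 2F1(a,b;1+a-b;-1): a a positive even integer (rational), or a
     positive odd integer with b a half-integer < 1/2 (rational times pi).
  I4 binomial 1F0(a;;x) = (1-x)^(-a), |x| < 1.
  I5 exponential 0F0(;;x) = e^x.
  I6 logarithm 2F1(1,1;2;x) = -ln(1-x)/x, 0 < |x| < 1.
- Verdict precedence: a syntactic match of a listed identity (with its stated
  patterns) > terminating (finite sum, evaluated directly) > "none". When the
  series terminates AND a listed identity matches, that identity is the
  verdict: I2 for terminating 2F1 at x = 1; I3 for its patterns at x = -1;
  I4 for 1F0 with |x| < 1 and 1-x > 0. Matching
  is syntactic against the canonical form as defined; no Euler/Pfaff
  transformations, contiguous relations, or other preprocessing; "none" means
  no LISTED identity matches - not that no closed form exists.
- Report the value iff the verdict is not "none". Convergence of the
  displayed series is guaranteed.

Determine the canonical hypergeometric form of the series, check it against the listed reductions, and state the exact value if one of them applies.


Structural cue: with t_0 = 1/3, the expanded ratio factors over Q; C = 1/3, x = -1/3, roots give parameters.
Ratio: r(k) = (-1/3) * (k+1) (k+1) / [(k+2) (k+1)] - rational in k, leading ratio (-1/3); with t_0 = 1/3, classification follows.

Canonical form: C = 1/3 times 2F1 with upper {1, 1}, lower {2}, x = -1/3. Verdict (x = -1/3): the logarithmic series (I6) applies (the logarithm: parameters (1,1;2), x = -1/3). Hence: ln(4/3).


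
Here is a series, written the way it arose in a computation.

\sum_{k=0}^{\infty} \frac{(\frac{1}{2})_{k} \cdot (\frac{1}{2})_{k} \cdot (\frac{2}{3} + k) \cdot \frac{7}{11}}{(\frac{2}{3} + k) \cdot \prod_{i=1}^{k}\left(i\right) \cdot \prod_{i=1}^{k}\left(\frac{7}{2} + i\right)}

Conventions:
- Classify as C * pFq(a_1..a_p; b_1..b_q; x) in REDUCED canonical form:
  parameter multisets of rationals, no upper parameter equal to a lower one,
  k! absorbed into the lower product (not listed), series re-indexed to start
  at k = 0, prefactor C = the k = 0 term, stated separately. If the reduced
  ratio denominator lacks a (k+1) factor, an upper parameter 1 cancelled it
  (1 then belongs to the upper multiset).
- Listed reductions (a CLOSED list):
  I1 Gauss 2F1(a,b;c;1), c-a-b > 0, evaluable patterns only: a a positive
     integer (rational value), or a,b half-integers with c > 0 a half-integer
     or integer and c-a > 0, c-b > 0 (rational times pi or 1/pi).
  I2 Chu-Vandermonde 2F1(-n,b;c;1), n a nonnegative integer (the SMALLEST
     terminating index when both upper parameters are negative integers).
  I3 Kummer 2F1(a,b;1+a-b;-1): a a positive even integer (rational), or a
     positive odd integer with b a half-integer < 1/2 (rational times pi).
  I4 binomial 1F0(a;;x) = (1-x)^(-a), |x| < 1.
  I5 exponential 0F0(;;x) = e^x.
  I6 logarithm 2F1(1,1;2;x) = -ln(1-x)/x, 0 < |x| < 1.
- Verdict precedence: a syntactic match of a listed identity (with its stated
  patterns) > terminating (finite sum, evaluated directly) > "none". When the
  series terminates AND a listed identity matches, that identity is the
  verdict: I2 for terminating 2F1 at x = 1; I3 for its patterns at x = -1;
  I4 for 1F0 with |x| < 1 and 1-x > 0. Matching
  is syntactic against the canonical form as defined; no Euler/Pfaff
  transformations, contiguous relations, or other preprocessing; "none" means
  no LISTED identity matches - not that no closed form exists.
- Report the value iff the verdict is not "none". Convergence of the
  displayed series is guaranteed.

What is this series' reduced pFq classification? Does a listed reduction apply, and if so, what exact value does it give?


With C = \frac{7}{11}: the canonical form is 2F1(\frac{1}{2}, \frac{1}{2}; \frac{9}{2}; 1). Verdict: this is the half-integer Gauss pattern (I1) (x = 1; upper {\frac{1}{2}, \frac{1}{2}} half-integers, c = \frac{9}{2} in the evaluable pattern). Hence: \frac{1225}{5632} \cdot \pi.

Key step: t_0 being \frac{7}{11}, k + 2/3 divides numerator and denominator alike; prefactor 7/11 after cancelling.
Consecutive-term ratio: r(k) = 1 * (k+\frac{1}{2}) (k+\frac{1}{2}) / [(k+\frac{9}{2}) (k+1)] - poly over poly, x = 1 from leading terms; C = \frac{7}{11} at k = 0.


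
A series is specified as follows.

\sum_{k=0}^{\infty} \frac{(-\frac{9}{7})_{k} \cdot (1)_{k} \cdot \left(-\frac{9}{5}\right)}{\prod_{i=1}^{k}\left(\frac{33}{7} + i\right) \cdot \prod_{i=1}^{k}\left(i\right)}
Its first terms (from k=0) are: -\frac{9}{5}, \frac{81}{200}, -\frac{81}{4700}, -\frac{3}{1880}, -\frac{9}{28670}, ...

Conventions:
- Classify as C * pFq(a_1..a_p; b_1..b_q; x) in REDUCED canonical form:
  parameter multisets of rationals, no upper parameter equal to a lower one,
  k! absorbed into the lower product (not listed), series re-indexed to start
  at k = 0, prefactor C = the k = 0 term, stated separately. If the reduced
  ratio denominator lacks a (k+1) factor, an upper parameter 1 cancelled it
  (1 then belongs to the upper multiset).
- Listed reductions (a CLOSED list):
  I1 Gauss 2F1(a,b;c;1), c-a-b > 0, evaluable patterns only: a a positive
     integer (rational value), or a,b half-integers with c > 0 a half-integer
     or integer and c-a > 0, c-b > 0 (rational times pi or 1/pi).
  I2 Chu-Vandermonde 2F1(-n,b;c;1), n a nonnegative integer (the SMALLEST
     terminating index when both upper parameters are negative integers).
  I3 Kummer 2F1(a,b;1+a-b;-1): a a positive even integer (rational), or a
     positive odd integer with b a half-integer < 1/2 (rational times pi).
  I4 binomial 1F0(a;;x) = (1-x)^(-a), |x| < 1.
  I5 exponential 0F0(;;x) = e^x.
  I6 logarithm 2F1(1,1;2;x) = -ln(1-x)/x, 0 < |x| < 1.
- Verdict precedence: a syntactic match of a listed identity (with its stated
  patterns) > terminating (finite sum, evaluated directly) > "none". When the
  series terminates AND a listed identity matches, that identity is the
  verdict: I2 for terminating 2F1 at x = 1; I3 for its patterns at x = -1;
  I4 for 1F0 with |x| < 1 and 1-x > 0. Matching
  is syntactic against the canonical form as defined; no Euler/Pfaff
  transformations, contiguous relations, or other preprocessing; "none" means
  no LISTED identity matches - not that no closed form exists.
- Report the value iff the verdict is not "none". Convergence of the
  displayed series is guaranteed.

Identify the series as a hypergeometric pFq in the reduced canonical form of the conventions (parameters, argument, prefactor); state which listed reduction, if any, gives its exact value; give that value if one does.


Reduced: x = 1, 2F1, upper = {-\frac{9}{7}, 1}, lower = {\frac{40}{7}}, C = -\frac{9}{5}. Verdict: this is the Gauss summation I1 (x = 1: the Gamma ratio telescopes since c-a-b = 6 > 0 and a = 1 in Z>0). Value: -\frac{99}{70}.

Key observation: with t_0 = -\frac{9}{5}, the lower running product (prefactor -9/5) is a rising factorial.
Adjacent-term ratio: r(k) = 1 * (k-\frac{9}{7}) (k+1) / [(k+\frac{40}{7}) (k+1)] - rational; roots negated = parameters, x = 1, C = -\frac{9}{5}.


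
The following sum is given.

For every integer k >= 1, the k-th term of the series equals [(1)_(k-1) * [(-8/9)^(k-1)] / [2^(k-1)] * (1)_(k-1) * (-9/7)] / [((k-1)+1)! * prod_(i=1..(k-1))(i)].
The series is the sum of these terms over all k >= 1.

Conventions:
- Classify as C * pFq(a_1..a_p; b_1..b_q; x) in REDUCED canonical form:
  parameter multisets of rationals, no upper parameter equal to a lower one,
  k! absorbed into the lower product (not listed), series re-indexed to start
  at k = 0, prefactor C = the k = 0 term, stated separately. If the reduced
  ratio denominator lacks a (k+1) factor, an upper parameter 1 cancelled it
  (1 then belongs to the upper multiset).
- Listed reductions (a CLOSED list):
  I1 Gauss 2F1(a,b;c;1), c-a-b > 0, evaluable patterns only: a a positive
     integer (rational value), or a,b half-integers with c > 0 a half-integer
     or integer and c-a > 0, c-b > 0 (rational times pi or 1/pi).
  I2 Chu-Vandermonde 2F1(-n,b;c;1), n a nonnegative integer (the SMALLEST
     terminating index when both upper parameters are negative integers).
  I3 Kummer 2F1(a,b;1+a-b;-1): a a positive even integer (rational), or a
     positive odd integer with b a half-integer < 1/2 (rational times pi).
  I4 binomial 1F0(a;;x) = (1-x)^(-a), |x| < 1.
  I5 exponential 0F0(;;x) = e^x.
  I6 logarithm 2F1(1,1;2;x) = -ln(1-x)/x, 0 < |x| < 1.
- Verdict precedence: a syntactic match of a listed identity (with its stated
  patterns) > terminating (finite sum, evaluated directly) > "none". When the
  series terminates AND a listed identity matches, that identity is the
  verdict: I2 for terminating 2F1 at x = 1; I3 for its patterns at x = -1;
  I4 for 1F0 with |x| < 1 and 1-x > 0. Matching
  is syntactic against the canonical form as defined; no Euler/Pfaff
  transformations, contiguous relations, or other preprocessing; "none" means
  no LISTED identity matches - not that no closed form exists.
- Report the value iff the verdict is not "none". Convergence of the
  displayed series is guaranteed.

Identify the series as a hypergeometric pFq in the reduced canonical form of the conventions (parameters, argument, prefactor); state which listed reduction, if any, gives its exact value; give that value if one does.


Prefactor -9/7, argument -4/9: 2F1 with upper {1, 1} over lower {2}. Verdict: the logarithmic series (I6) applies (the logarithm: parameters (1,1;2), x = -4/9). Exact value: (-81/28) * ln(13/9).

Key step: t_0 being -9/7, the product of the first k integers (C = -9/7, x = -4/9) is k!.
Adjacent-term ratio: r(k) = (-4/9) * (k+1) (k+1) / [(k+2) (k+1)] - rational; roots negated = parameters, x = (-4/9), C = -9/7.


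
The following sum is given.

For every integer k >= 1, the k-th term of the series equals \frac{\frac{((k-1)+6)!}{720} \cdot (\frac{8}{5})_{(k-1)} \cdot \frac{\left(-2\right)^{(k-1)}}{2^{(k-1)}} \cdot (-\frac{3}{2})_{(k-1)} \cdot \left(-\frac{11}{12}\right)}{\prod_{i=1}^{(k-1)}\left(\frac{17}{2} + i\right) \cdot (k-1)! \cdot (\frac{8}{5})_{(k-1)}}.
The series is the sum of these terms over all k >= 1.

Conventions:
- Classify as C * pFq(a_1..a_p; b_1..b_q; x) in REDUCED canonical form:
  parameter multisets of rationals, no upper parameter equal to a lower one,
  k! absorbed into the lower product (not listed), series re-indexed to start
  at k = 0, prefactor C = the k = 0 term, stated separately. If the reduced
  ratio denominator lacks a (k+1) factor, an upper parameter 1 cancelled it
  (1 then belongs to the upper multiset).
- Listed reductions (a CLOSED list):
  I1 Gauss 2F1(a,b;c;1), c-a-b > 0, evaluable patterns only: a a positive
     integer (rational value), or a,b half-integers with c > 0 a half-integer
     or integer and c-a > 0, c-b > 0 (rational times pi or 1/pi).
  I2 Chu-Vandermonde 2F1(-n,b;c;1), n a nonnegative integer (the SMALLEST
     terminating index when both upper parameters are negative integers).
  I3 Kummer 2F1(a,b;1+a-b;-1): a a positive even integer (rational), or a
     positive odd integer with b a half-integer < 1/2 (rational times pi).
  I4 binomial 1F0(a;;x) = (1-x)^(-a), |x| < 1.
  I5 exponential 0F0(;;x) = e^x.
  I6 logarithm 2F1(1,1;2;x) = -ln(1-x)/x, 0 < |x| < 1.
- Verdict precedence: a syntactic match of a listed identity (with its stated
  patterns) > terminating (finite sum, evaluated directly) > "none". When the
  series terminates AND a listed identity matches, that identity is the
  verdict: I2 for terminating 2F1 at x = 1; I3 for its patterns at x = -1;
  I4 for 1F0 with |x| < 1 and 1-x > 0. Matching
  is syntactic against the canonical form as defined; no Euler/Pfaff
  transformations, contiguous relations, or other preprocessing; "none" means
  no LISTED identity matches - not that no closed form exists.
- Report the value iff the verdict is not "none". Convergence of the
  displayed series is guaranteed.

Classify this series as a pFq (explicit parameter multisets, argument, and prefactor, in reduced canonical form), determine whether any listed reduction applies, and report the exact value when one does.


Canonical form: C = -\frac{11}{12} times 2F1 with upper {-\frac{3}{2}, 7}, lower {\frac{19}{2}}, x = -1. Verdict: Kummer's theorem (I3) matches (x = -1; c = \frac{19}{2} equals 1+a-b for upper {-\frac{3}{2}, 7}: listed pattern). Sum: \left(-\frac{2807805}{4194304}\right) \cdot \pi.

Key step: with t_0 = -\frac{11}{12}, the lower running product (C = -11/12, x = -1) is a rising factorial.
Consecutive-term ratio: r(k) = -1 * (k-\frac{3}{2}) (k+7) / [(k+\frac{19}{2}) (k+1)] - rational in k, leading ratio -1; with t_0 = -\frac{11}{12}, classification follows.


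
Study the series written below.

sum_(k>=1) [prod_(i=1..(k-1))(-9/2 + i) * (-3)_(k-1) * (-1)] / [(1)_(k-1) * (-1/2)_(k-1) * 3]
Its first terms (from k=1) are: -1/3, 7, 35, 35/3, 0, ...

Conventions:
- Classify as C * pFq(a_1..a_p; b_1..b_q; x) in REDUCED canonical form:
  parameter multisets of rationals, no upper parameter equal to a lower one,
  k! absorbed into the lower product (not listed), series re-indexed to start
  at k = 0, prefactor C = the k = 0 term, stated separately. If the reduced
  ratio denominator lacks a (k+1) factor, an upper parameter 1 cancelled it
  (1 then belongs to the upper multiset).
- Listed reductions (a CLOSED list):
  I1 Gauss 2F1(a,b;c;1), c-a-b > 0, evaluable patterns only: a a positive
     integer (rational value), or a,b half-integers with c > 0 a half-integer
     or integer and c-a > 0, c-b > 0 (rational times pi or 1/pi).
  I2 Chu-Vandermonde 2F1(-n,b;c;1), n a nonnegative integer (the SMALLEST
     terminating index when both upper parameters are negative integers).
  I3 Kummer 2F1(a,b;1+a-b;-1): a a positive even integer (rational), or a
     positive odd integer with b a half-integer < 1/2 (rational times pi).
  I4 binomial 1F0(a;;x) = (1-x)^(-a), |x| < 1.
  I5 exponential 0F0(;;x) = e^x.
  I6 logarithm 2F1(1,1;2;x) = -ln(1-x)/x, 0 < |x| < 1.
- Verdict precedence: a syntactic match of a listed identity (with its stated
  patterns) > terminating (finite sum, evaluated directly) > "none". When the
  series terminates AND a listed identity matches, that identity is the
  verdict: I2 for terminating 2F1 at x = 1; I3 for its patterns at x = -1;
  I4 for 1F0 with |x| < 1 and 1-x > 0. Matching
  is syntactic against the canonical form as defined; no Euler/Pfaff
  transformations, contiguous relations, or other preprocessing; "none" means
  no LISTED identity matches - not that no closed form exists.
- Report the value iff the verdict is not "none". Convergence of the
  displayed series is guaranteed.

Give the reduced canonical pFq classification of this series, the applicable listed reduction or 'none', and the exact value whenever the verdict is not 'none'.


Classification (C = -1/3): 2F1 with upper {-7/2, -3}, lower {-1/2}, argument x = 1. Verdict at x = 1: Chu-Vandermonde (I2) matches (terminating 2F1 at x = 1 with n = 3, b = -7/2, c = -1/2). Its exact value is 160/3.

Key step: x = 1 and the constant factors (C = -1/3) combine into one prefactor.
Step ratio: r(k) = 1 * (k-7/2) (k-3) / [(k-1/2) (k+1)] - rational in k. x = 1; t_0 = -1/3; negate the roots.


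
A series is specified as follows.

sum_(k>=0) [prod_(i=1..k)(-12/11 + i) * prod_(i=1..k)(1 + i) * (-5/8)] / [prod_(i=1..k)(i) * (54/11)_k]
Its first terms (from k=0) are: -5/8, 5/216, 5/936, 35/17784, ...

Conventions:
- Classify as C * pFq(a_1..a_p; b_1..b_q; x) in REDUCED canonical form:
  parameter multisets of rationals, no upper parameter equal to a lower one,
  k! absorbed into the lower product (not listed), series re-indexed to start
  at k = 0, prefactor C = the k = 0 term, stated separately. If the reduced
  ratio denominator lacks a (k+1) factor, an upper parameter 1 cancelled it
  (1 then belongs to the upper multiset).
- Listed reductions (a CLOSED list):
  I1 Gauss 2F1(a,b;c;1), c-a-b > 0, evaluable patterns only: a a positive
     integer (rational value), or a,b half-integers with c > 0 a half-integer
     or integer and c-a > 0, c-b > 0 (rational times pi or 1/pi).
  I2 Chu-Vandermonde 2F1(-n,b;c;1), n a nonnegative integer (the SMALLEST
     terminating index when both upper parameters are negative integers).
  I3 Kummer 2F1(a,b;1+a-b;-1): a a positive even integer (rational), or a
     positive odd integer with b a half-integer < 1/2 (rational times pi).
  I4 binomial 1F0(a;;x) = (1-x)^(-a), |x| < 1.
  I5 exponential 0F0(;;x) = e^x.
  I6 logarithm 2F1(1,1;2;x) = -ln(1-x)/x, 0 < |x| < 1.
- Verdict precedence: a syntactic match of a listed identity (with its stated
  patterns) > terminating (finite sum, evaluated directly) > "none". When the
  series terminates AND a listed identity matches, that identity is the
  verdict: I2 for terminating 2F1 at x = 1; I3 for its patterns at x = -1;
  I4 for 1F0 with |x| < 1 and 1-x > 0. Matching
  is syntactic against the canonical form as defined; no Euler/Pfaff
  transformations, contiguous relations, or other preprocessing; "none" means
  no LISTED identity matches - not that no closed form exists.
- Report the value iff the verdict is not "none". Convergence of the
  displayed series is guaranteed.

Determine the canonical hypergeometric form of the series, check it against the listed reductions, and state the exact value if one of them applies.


Prefactor -5/8, argument 1: 2F1 with upper {-1/11, 2} over lower {54/11}. Verdict (x = 1): Gauss (I1, integer-parameter pattern) applies (x = 1: the Gamma ratio telescopes since c-a-b = 3 > 0 and a = 2 in Z>0). Sum: -215/363.

Key observation: with t_0 = -5/8, the running product (C = -5/8, x = 1) telescopes to a rising factorial.
Ratio: r(k) = 1 * (k-1/11) (k+2) / [(k+54/11) (k+1)] - rational; roots negated = parameters, x = 1, C = -5/8.


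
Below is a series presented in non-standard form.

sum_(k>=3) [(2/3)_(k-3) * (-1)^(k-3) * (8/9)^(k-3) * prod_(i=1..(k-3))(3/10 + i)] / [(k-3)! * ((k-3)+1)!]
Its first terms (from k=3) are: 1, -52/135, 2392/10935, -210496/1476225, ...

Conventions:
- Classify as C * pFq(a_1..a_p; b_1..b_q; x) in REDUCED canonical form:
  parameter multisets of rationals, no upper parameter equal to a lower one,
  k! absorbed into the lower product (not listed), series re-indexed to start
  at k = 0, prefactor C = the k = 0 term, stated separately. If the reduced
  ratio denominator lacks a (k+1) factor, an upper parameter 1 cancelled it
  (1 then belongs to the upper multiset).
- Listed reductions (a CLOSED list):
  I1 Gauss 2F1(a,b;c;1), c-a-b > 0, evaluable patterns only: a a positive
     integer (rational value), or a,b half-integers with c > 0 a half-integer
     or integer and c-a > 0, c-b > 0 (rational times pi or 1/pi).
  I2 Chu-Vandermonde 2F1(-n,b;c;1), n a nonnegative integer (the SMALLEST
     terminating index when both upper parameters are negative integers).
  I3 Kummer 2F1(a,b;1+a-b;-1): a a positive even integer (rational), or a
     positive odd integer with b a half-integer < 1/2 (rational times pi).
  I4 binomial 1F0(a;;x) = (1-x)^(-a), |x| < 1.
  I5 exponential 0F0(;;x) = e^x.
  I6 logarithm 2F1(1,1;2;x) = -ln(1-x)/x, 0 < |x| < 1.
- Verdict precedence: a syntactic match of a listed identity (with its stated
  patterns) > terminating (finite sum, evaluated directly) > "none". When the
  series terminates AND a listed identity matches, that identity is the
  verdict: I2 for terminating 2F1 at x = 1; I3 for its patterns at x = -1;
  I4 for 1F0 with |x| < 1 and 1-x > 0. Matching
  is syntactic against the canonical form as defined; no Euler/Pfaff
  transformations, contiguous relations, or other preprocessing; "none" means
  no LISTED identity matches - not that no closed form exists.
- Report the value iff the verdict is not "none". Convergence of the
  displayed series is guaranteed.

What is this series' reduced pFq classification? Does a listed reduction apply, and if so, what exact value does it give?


Key observation: t_0 being 1, the denominator's factorial ratio (prefactor 1) is a lower Pochhammer.
Ratio: r(k) = (-8/9) * (k+2/3) (k+13/10) / [(k+2) (k+1)] - rational in k, leading ratio (-8/9); with t_0 = 1, classification follows.

Prefactor 1, argument -8/9: 2F1 with upper {2/3, 13/10} over lower {2}. Verdict: none - at argument -8/9 the multisets {2/3, 13/10} ; {2} match no listed identity.
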